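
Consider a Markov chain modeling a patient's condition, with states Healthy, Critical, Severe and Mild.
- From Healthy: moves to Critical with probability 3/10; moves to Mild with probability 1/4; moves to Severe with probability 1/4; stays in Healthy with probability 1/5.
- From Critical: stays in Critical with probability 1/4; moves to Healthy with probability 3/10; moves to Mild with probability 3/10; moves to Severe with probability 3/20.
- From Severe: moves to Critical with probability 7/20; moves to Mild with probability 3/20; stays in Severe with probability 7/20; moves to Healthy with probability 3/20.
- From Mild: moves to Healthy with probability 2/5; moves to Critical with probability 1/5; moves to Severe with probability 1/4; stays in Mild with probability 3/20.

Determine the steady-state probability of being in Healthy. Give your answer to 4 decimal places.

Let the stationary distribution be π with π = πP and π_1 + π_2 + π_3 + π_4 = 1.
π_1 = 0.2·π_1 + 0.3·π_2 + 0.15·π_3 + 0.4·π_4
π_2 = 0.3·π_1 + 0.25·π_2 + 0.35·π_3 + 0.2·π_4
π_3 = 0.25·π_1 + 0.15·π_2 + 0.35·π_3 + 0.25·π_4
Solving with the normalization constraint gives π = (0.2588, 0.2768, 0.2470, 0.2174).
So the stationary probability of Healthy is 0.2588.

0.2588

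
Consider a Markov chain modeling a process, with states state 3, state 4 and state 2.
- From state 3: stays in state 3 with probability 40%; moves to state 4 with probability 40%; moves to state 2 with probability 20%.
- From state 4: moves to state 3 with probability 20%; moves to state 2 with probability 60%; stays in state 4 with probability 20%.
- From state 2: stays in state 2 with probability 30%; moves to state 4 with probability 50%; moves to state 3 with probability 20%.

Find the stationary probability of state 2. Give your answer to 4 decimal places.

Let the stationary distribution be π with π = πP and π_1 + π_2 + π_3 = 1.
π_1 = 0.4·π_1 + 0.2·π_2 + 0.2·π_3
π_2 = 0.4·π_1 + 0.2·π_2 + 0.5·π_3
Solving with the normalization constraint gives π = (0.2500, 0.3654, 0.3846).
So the stationary probability of state 2 is 0.3846.

0.3846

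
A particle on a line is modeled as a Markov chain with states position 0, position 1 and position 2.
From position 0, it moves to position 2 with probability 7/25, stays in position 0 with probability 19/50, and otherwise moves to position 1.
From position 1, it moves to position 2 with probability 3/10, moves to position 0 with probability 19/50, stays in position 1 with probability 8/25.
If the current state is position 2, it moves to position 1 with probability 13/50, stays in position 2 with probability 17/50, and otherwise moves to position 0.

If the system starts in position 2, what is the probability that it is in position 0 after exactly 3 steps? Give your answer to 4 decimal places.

0.3861

Propagate the distribution vector 3 steps from position 2.
After 0 steps: (0.0000, 0.0000, 1.0000)
After 1 step: (0.4000, 0.2600, 0.3400)
After 2 steps: (0.3868, 0.3076, 0.3056)
After 3 steps: (0.3861, 0.3094, 0.3045)
P(in position 0 after 3 steps) = 0.3861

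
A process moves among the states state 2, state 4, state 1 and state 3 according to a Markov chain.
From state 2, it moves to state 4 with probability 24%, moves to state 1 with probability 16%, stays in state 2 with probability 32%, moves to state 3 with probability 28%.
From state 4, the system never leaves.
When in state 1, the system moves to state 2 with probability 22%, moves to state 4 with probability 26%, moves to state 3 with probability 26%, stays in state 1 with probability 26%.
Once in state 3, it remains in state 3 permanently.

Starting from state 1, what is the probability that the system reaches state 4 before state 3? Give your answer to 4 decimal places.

Let h(s) be the probability of absorption at state 4 starting from transient state s. Then h(state 4) = 1 and h(state 3) = 0. By first-step analysis:
h(state 2) = 0.32·h(state 2) + 0.24·1 + 0.16·h(state 1) + 0.28·0
h(state 1) = 0.22·h(state 2) + 0.26·1 + 0.26·h(state 1) + 0.26·0
Solving: h(state 2) = 0.4684, h(state 1) = 0.4906.
Starting from state 1, the probability is 0.4906.

0.4906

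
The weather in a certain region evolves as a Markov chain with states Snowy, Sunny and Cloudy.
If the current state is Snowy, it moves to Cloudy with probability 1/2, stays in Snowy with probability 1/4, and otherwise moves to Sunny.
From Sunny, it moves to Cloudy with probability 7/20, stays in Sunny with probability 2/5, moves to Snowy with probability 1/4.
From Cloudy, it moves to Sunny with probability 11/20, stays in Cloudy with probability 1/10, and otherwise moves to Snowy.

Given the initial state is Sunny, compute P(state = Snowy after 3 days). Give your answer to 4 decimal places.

0.2800

Propagate the distribution vector 3 days from Sunny.
After 0 days: (0.0000, 1.0000, 0.0000)
After 1 day: (0.2500, 0.4000, 0.3500)
After 2 days: (0.2850, 0.4150, 0.3000)
After 3 days: (0.2800, 0.4023, 0.3178)
P(in Snowy after 3 days) = 0.2800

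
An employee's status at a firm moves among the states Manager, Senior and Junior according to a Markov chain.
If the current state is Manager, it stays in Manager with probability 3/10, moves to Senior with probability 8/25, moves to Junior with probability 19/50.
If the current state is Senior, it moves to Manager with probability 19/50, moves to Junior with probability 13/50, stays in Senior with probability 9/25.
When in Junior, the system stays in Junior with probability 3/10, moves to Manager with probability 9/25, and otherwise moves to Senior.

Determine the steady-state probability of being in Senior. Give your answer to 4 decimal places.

Let the stationary distribution be π with π = πP and π_1 + π_2 + π_3 = 1.
π_1 = 0.3·π_1 + 0.38·π_2 + 0.36·π_3
π_2 = 0.32·π_1 + 0.36·π_2 + 0.34·π_3
Solving with the normalization constraint gives π = (0.3460, 0.3399, 0.3141).
So the stationary probability of Senior is 0.3399.

0.3399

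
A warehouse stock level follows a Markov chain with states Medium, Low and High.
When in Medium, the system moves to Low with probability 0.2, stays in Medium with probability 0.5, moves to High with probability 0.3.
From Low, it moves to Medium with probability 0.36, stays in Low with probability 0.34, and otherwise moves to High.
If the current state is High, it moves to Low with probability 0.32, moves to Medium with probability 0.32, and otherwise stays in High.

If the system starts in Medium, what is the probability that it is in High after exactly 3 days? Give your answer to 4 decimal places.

0.3191

Propagate the distribution vector 3 days from Medium.
After 0 days: (1.0000, 0.0000, 0.0000)
After 1 day: (0.5000, 0.2000, 0.3000)
After 2 days: (0.4180, 0.2640, 0.3180)
After 3 days: (0.4058, 0.2751, 0.3191)
P(in High after 3 days) = 0.3191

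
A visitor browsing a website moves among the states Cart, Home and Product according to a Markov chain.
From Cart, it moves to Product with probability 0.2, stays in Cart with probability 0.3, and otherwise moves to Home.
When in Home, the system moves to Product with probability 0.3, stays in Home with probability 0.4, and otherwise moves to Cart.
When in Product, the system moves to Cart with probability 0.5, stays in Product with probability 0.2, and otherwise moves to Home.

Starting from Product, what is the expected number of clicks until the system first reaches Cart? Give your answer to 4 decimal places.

Let t(s) be the expected number of clicks to first reach Cart from state s, with t(Cart) = 0. Conditioning on the first click:
t(Home) = 1 + 0.4·t(Home) + 0.3·t(Product)
t(Product) = 1 + 0.3·t(Home) + 0.2·t(Product)
Solving: t(Home) = 2.8205, t(Product) = 2.3077.
Expected clicks from Product to Cart: 2.3077.

2.3077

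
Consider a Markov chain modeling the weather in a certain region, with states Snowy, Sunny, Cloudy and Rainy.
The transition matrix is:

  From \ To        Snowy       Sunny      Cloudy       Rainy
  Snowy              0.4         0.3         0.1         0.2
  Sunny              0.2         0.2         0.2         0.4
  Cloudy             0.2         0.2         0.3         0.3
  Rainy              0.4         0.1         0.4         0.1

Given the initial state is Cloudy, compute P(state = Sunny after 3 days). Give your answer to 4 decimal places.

0.2060

Propagate the distribution vector 3 days from Cloudy.
After 0 days: (0.0000, 0.0000, 1.0000, 0.0000)
After 1 day: (0.2000, 0.2000, 0.3000, 0.3000)
After 2 days: (0.3000, 0.1900, 0.2700, 0.2400)
After 3 days: (0.3080, 0.2060, 0.2450, 0.2410)
P(in Sunny after 3 days) = 0.2060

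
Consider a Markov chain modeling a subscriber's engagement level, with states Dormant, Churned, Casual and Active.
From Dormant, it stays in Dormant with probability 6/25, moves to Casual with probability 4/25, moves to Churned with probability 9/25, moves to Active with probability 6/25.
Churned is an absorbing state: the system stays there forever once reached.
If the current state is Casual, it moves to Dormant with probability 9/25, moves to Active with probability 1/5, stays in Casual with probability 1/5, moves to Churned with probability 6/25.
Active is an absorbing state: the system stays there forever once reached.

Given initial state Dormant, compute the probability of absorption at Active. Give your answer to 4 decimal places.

0.4070

Let h(s) be the probability of absorption at Active starting from transient state s. Then h(Active) = 1 and h(Churned) = 0. By first-step analysis:
h(Dormant) = 0.24·h(Dormant) + 0.36·0 + 0.16·h(Casual) + 0.24·1
h(Casual) = 0.36·h(Dormant) + 0.24·0 + 0.2·h(Casual) + 0.2·1
Solving: h(Dormant) = 0.4070, h(Casual) = 0.4331.
Starting from Dormant, the probability is 0.4070.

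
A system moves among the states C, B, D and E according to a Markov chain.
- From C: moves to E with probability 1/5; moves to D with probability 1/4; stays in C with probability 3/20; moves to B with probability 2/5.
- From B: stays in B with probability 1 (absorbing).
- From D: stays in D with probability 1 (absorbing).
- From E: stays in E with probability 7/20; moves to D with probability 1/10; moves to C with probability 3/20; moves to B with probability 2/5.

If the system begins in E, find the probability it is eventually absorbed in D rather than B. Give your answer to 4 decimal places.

Let h(s) be the probability of absorption at D starting from transient state s. Then h(D) = 1 and h(B) = 0. By first-step analysis:
h(C) = 0.15·h(C) + 0.4·0 + 0.25·1 + 0.2·h(E)
h(E) = 0.15·h(C) + 0.4·0 + 0.1·1 + 0.35·h(E)
Solving: h(C) = 0.3493, h(E) = 0.2344.
Starting from E, the probability is 0.2344.

0.2344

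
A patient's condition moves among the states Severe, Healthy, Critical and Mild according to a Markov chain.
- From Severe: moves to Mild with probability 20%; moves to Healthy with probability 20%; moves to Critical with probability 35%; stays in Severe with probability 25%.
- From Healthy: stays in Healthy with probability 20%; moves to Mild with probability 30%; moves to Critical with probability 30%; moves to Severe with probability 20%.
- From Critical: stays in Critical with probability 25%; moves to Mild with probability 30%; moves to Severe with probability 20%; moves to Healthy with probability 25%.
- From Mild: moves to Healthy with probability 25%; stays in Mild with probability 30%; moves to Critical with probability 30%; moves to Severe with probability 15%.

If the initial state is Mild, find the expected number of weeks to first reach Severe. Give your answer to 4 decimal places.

Let t(s) be the expected number of weeks to first reach Severe from state s, with t(Severe) = 0. Conditioning on the first week:
t(Healthy) = 1 + 0.2·t(Healthy) + 0.3·t(Critical) + 0.3·t(Mild)
t(Critical) = 1 + 0.25·t(Healthy) + 0.25·t(Critical) + 0.3·t(Mild)
t(Mild) = 1 + 0.25·t(Healthy) + 0.3·t(Critical) + 0.3·t(Mild)
Solving: t(Healthy) = 5.4054, t(Critical) = 5.4054, t(Mild) = 5.6757.
Expected weeks from Mild to Severe: 5.6757.

5.6757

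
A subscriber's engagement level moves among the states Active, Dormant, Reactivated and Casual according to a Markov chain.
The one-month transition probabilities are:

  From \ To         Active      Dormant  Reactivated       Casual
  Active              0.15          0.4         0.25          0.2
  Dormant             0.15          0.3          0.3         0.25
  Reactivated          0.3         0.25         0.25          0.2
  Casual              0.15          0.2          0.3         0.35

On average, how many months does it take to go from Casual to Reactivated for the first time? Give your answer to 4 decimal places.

Let t(s) be the expected number of months to first reach Reactivated from state s, with t(Reactivated) = 0. Conditioning on the first month:
t(Active) = 1 + 0.15·t(Active) + 0.4·t(Dormant) + 0.2·t(Casual)
t(Dormant) = 1 + 0.15·t(Active) + 0.3·t(Dormant) + 0.25·t(Casual)
t(Casual) = 1 + 0.15·t(Active) + 0.2·t(Dormant) + 0.35·t(Casual)
Solving: t(Active) = 3.5897, t(Dormant) = 3.4188, t(Casual) = 3.4188.
Expected months from Casual to Reactivated: 3.4188.

3.4188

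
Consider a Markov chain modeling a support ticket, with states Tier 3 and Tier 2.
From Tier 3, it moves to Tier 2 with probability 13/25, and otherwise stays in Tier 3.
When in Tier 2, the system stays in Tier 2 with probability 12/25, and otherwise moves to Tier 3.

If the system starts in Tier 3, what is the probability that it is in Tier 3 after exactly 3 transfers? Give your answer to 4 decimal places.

0.5000

Propagate the distribution vector 3 transfers from Tier 3.
After 0 transfers: (1.0000, 0.0000)
After 1 transfer: (0.4800, 0.5200)
After 2 transfers: (0.5008, 0.4992)
After 3 transfers: (0.5000, 0.5000)
P(in Tier 3 after 3 transfers) = 0.5000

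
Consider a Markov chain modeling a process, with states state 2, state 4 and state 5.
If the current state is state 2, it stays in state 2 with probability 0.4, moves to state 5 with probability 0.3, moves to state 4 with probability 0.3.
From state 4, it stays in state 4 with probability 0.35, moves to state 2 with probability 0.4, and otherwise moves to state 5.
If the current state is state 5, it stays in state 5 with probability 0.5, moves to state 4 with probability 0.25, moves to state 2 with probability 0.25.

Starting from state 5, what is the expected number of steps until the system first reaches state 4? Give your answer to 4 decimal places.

3.7778

Let t(s) be the expected number of steps to first reach state 4 from state s, with t(state 4) = 0. Conditioning on the first step:
t(state 2) = 1 + 0.4·t(state 2) + 0.3·t(state 5)
t(state 5) = 1 + 0.25·t(state 2) + 0.5·t(state 5)
Solving: t(state 2) = 3.5556, t(state 5) = 3.7778.
Expected steps from state 5 to state 4: 3.7778.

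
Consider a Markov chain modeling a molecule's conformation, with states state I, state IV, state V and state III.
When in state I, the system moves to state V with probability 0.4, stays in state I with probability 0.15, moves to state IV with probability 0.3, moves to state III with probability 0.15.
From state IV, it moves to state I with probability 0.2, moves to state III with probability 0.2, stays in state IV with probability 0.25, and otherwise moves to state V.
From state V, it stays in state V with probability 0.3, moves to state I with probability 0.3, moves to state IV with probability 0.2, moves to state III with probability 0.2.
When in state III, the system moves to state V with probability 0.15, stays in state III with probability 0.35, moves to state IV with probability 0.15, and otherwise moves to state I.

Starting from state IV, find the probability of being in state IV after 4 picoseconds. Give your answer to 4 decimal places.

Propagate the distribution vector 4 picoseconds from state IV.
After 0 picoseconds: (0.0000, 1.0000, 0.0000, 0.0000)
After 1 picosecond: (0.2000, 0.2500, 0.3500, 0.2000)
After 2 picoseconds: (0.2550, 0.2225, 0.3025, 0.2200)
After 3 picoseconds: (0.2505, 0.2256, 0.3036, 0.2203)
After 4 picoseconds: (0.2509, 0.2253, 0.3033, 0.2205)
P(in state IV after 4 picoseconds) = 0.2253

0.2253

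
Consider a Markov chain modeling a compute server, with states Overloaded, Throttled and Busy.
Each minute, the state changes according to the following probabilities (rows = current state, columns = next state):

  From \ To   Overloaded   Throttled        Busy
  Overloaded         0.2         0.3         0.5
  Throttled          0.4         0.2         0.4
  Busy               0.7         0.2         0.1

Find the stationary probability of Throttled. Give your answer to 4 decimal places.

Let the stationary distribution be π with π = πP and π_1 + π_2 + π_3 = 1.
π_1 = 0.2·π_1 + 0.4·π_2 + 0.7·π_3
π_2 = 0.3·π_1 + 0.2·π_2 + 0.2·π_3
Solving with the normalization constraint gives π = (0.4183, 0.2418, 0.3399).
So the stationary probability of Throttled is 0.2418.

0.2418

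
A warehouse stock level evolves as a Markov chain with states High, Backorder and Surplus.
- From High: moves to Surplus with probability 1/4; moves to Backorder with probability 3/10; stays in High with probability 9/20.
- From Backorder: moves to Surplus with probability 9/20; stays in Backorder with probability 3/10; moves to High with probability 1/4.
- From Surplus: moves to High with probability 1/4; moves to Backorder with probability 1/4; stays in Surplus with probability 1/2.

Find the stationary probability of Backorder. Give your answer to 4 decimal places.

Let the stationary distribution be π with π = πP and π_1 + π_2 + π_3 = 1.
π_1 = 0.45·π_1 + 0.25·π_2 + 0.25·π_3
π_2 = 0.3·π_1 + 0.3·π_2 + 0.25·π_3
Solving with the normalization constraint gives π = (0.3125, 0.2796, 0.4079).
So the stationary probability of Backorder is 0.2796.

0.2796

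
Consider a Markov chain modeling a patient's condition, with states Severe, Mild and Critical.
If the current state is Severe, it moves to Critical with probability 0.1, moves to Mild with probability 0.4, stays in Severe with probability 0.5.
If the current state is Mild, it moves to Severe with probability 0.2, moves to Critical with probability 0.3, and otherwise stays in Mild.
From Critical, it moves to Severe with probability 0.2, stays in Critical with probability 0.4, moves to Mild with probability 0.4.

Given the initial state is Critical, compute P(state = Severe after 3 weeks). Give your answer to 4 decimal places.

0.2780

Propagate the distribution vector 3 weeks from Critical.
After 0 weeks: (0.0000, 0.0000, 1.0000)
After 1 week: (0.2000, 0.4000, 0.4000)
After 2 weeks: (0.2600, 0.4400, 0.3000)
After 3 weeks: (0.2780, 0.4440, 0.2780)
P(in Severe after 3 weeks) = 0.2780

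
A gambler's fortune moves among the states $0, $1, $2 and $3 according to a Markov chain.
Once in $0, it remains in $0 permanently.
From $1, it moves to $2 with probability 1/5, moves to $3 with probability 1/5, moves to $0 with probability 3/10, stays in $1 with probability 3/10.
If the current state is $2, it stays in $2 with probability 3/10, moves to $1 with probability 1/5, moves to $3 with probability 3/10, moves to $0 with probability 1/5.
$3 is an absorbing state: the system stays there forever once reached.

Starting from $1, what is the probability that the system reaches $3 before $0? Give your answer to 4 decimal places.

0.4444

Let h(s) be the probability of absorption at $3 starting from transient state s. Then h($3) = 1 and h($0) = 0. By first-step analysis:
h($1) = 0.3·0 + 0.3·h($1) + 0.2·h($2) + 0.2·1
h($2) = 0.2·0 + 0.2·h($1) + 0.3·h($2) + 0.3·1
Solving: h($1) = 0.4444, h($2) = 0.5556.
Starting from $1, the probability is 0.4444.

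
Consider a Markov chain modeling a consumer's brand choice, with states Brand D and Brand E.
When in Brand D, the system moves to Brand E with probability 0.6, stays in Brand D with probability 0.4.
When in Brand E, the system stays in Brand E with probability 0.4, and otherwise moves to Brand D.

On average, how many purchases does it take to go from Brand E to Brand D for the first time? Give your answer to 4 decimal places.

Let t(s) be the expected number of purchases to first reach Brand D from state s, with t(Brand D) = 0. Conditioning on the first purchase:
t(Brand E) = 1 + 0.4·t(Brand E)
Solving: t(Brand E) = 1.6667.
Expected purchases from Brand E to Brand D: 1.6667.

1.6667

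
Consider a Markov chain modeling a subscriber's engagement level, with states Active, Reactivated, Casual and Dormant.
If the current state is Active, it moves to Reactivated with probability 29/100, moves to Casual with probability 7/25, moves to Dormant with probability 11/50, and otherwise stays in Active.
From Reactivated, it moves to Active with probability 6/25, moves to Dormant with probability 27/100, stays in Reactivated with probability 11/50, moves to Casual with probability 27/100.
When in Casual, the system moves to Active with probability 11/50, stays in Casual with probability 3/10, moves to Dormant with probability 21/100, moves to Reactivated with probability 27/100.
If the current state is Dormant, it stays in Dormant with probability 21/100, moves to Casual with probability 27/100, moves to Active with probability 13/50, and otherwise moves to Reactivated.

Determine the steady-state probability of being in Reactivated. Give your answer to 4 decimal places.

Let the stationary distribution be π with π = πP and π_1 + π_2 + π_3 + π_4 = 1.
π_1 = 0.21·π_1 + 0.24·π_2 + 0.22·π_3 + 0.26·π_4
π_2 = 0.29·π_1 + 0.22·π_2 + 0.27·π_3 + 0.26·π_4
π_3 = 0.28·π_1 + 0.27·π_2 + 0.3·π_3 + 0.27·π_4
Solving with the normalization constraint gives π = (0.2320, 0.2594, 0.2807, 0.2279).
So the stationary probability of Reactivated is 0.2594.

0.2594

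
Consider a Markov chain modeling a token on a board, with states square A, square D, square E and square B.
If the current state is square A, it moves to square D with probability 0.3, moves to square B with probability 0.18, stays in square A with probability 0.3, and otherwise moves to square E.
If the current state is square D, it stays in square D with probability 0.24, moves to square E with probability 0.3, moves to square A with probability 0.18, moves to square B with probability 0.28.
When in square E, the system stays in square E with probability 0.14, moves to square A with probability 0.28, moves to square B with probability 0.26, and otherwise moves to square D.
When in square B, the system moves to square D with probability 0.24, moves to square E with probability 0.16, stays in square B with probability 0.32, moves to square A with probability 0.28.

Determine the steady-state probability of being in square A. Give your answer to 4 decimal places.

Let the stationary distribution be π with π = πP and π_1 + π_2 + π_3 + π_4 = 1.
π_1 = 0.3·π_1 + 0.18·π_2 + 0.28·π_3 + 0.28·π_4
π_2 = 0.3·π_1 + 0.24·π_2 + 0.32·π_3 + 0.24·π_4
π_3 = 0.22·π_1 + 0.3·π_2 + 0.14·π_3 + 0.16·π_4
Solving with the normalization constraint gives π = (0.2579, 0.2722, 0.2094, 0.2604).
So the stationary probability of square A is 0.2579.

0.2579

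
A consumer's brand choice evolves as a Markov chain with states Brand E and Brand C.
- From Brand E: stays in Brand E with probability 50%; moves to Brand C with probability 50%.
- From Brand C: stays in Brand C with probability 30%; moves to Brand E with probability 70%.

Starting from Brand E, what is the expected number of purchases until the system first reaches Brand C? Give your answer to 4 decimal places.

Let t(s) be the expected number of purchases to first reach Brand C from state s, with t(Brand C) = 0. Conditioning on the first purchase:
t(Brand E) = 1 + 0.5·t(Brand E)
Solving: t(Brand E) = 2.0000.
Expected purchases from Brand E to Brand C: 2.0000.

2.0000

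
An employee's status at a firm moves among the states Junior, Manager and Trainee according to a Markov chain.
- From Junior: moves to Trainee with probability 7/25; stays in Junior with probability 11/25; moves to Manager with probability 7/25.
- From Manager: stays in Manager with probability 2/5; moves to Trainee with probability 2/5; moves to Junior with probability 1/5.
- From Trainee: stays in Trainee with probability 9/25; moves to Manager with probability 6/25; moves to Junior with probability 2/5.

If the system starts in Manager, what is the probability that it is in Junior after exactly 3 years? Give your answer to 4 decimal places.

Propagate the distribution vector 3 years from Manager.
After 0 years: (0.0000, 1.0000, 0.0000)
After 1 year: (0.2000, 0.4000, 0.4000)
After 2 years: (0.3280, 0.3120, 0.3600)
After 3 years: (0.3507, 0.3030, 0.3462)
P(in Junior after 3 years) = 0.3507

0.3507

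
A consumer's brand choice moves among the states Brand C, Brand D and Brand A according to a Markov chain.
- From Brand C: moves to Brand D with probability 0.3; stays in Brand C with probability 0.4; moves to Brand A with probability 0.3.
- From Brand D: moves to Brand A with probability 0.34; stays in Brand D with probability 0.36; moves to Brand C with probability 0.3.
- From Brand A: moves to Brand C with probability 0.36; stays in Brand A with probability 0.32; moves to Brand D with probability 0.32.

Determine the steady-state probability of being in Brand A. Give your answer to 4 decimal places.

Let the stationary distribution be π with π = πP and π_1 + π_2 + π_3 = 1.
π_1 = 0.4·π_1 + 0.3·π_2 + 0.36·π_3
π_2 = 0.3·π_1 + 0.36·π_2 + 0.32·π_3
Solving with the normalization constraint gives π = (0.3546, 0.3259, 0.3194).
So the stationary probability of Brand A is 0.3194.

0.3194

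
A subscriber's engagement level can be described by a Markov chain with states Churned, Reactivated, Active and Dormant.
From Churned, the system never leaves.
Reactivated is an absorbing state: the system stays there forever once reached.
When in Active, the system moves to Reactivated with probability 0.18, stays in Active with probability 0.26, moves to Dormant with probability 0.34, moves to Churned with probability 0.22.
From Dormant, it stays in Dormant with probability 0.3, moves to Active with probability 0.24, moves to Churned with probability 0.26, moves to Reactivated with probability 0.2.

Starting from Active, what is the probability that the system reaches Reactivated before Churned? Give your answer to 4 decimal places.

Let h(s) be the probability of absorption at Reactivated starting from transient state s. Then h(Reactivated) = 1 and h(Churned) = 0. By first-step analysis:
h(Active) = 0.22·0 + 0.18·1 + 0.26·h(Active) + 0.34·h(Dormant)
h(Dormant) = 0.26·0 + 0.2·1 + 0.24·h(Active) + 0.3·h(Dormant)
Solving: h(Active) = 0.4445, h(Dormant) = 0.4381.
Starting from Active, the probability is 0.4445.

0.4445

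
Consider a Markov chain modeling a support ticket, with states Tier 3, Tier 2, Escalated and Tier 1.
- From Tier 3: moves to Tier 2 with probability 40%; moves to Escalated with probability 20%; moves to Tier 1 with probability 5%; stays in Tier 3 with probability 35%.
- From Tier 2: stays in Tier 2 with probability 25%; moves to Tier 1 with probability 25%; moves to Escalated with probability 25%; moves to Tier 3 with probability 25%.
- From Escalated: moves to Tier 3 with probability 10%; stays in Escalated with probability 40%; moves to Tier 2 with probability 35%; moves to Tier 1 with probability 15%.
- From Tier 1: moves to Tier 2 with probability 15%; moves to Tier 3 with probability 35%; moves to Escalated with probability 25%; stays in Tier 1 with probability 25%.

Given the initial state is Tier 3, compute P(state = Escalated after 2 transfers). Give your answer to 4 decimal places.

0.2625

Propagate the distribution vector 2 transfers from Tier 3.
After 0 transfers: (1.0000, 0.0000, 0.0000, 0.0000)
After 1 transfer: (0.3500, 0.4000, 0.2000, 0.0500)
After 2 transfers: (0.2600, 0.3175, 0.2625, 0.1600)
P(in Escalated after 2 transfers) = 0.2625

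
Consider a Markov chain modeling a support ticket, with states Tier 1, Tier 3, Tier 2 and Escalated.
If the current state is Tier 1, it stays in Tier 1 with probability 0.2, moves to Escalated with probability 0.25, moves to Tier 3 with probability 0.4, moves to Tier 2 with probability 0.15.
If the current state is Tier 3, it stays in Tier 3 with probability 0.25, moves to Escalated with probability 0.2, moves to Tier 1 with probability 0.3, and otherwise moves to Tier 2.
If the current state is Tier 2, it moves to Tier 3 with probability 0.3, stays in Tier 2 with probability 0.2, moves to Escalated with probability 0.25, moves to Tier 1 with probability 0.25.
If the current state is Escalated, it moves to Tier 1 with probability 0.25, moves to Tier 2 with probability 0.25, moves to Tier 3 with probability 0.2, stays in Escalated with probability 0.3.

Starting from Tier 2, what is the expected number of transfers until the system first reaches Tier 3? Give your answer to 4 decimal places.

3.3614

Let t(s) be the expected number of transfers to first reach Tier 3 from state s, with t(Tier 3) = 0. Conditioning on the first transfer:
t(Tier 1) = 1 + 0.2·t(Tier 1) + 0.15·t(Tier 2) + 0.25·t(Escalated)
t(Tier 2) = 1 + 0.25·t(Tier 1) + 0.2·t(Tier 2) + 0.25·t(Escalated)
t(Escalated) = 1 + 0.25·t(Tier 1) + 0.25·t(Tier 2) + 0.3·t(Escalated)
Solving: t(Tier 1) = 3.0413, t(Tier 2) = 3.3614, t(Escalated) = 3.7152.
Expected transfers from Tier 2 to Tier 3: 3.3614.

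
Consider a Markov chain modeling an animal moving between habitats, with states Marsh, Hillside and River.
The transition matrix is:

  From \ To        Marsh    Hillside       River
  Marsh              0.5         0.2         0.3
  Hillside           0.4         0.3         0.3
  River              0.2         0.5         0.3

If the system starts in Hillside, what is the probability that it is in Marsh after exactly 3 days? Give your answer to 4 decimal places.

0.3780

Propagate the distribution vector 3 days from Hillside.
After 0 days: (0.0000, 1.0000, 0.0000)
After 1 day: (0.4000, 0.3000, 0.3000)
After 2 days: (0.3800, 0.3200, 0.3000)
After 3 days: (0.3780, 0.3220, 0.3000)
P(in Marsh after 3 days) = 0.3780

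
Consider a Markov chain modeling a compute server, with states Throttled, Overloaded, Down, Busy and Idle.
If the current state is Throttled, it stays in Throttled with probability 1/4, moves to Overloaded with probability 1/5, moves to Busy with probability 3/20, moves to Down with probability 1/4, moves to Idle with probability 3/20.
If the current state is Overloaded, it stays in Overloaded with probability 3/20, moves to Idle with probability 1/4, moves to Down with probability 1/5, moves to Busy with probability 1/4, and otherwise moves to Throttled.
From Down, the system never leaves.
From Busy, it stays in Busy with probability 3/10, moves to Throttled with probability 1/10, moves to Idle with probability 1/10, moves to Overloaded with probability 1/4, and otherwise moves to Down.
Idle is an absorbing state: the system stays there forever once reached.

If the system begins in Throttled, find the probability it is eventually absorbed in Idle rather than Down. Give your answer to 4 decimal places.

Let h(s) be the probability of absorption at Idle starting from transient state s. Then h(Idle) = 1 and h(Down) = 0. By first-step analysis:
h(Throttled) = 0.25·h(Throttled) + 0.2·h(Overloaded) + 0.25·0 + 0.15·h(Busy) + 0.15·1
h(Overloaded) = 0.15·h(Throttled) + 0.15·h(Overloaded) + 0.2·0 + 0.25·h(Busy) + 0.25·1
h(Busy) = 0.1·h(Throttled) + 0.25·h(Overloaded) + 0.25·0 + 0.3·h(Busy) + 0.1·1
Solving: h(Throttled) = 0.4000, h(Overloaded) = 0.4732, h(Busy) = 0.3690.
Starting from Throttled, the probability is 0.4000.

0.4000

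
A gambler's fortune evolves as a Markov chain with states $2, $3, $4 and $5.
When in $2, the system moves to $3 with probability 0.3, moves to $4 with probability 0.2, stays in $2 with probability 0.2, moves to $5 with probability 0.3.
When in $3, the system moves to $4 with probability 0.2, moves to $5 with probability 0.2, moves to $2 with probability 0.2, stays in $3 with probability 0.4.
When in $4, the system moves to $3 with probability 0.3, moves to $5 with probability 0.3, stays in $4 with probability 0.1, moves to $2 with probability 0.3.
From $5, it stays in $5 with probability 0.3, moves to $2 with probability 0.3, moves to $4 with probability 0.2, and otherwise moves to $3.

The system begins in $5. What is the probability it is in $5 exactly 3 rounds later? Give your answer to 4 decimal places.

Propagate the distribution vector 3 rounds from $5.
After 0 rounds: (0.0000, 0.0000, 0.0000, 1.0000)
After 1 round: (0.3000, 0.2000, 0.2000, 0.3000)
After 2 rounds: (0.2500, 0.2900, 0.1800, 0.2800)
After 3 rounds: (0.2460, 0.3010, 0.1820, 0.2710)
P(in $5 after 3 rounds) = 0.2710

0.2710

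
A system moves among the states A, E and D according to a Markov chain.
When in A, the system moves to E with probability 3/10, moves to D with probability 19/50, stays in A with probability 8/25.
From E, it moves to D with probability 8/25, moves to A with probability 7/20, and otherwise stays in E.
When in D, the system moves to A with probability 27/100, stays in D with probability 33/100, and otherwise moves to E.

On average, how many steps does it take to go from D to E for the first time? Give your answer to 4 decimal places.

2.6912

Let t(s) be the expected number of steps to first reach E from state s, with t(E) = 0. Conditioning on the first step:
t(A) = 1 + 0.32·t(A) + 0.38·t(D)
t(D) = 1 + 0.27·t(A) + 0.33·t(D)
Solving: t(A) = 2.9745, t(D) = 2.6912.
Expected steps from D to E: 2.6912.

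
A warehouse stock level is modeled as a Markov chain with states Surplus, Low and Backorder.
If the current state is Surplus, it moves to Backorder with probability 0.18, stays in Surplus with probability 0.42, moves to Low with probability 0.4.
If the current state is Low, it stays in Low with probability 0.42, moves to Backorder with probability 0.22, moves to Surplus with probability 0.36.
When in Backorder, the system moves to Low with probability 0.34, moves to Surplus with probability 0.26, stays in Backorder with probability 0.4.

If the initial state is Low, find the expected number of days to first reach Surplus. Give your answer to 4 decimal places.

3.0015

Let t(s) be the expected number of days to first reach Surplus from state s, with t(Surplus) = 0. Conditioning on the first day:
t(Low) = 1 + 0.42·t(Low) + 0.22·t(Backorder)
t(Backorder) = 1 + 0.34·t(Low) + 0.4·t(Backorder)
Solving: t(Low) = 3.0015, t(Backorder) = 3.3675.
Expected days from Low to Surplus: 3.0015.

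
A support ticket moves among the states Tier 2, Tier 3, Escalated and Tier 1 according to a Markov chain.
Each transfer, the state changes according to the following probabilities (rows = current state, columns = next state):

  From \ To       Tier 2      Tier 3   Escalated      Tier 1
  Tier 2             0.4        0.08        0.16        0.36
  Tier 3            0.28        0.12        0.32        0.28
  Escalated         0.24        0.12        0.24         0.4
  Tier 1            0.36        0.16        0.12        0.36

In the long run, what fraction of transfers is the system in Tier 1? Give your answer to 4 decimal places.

Let the stationary distribution be π with π = πP and π_1 + π_2 + π_3 + π_4 = 1.
π_1 = 0.4·π_1 + 0.28·π_2 + 0.24·π_3 + 0.36·π_4
π_2 = 0.08·π_1 + 0.12·π_2 + 0.12·π_3 + 0.16·π_4
π_3 = 0.16·π_1 + 0.32·π_2 + 0.24·π_3 + 0.12·π_4
Solving with the normalization constraint gives π = (0.3425, 0.1206, 0.1793, 0.3575).
So the stationary probability of Tier 1 is 0.3575.

0.3575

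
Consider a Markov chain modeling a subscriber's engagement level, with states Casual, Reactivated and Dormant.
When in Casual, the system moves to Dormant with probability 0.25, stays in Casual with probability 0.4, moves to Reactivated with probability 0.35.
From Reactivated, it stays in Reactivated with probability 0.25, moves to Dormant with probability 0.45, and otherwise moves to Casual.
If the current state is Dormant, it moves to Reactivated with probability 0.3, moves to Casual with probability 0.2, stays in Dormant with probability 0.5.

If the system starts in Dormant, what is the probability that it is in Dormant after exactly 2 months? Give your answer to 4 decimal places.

Sum over the intermediate state after 1 month:
P = P(Dormant→Casual)·P(Casual→Dormant) + P(Dormant→Reactivated)·P(Reactivated→Dormant) + P(Dormant→Dormant)·P(Dormant→Dormant)
  = 0.2×0.25 + 0.3×0.45 + 0.5×0.5
  = 0.0500 + 0.1350 + 0.2500 = 0.4350

0.4350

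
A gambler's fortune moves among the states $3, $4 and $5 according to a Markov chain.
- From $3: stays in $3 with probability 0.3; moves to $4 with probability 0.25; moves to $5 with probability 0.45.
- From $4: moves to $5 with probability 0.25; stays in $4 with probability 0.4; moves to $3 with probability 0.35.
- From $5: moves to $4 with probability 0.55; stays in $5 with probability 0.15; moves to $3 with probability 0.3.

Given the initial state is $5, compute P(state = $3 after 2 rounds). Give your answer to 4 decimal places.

0.3275

Sum over the intermediate state after 1 round:
P = P($5→$3)·P($3→$3) + P($5→$4)·P($4→$3) + P($5→$5)·P($5→$3)
  = 0.3×0.3 + 0.55×0.35 + 0.15×0.3
  = 0.0900 + 0.1925 + 0.0450 = 0.3275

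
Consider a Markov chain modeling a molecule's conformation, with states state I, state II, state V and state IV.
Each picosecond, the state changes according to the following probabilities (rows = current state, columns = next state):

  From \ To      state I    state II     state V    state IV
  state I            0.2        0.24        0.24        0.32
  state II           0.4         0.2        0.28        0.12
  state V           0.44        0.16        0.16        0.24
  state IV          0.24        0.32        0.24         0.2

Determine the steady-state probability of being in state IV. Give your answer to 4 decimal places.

Let the stationary distribution be π with π = πP and π_1 + π_2 + π_3 + π_4 = 1.
π_1 = 0.2·π_1 + 0.4·π_2 + 0.44·π_3 + 0.24·π_4
π_2 = 0.24·π_1 + 0.2·π_2 + 0.16·π_3 + 0.32·π_4
π_3 = 0.24·π_1 + 0.28·π_2 + 0.16·π_3 + 0.24·π_4
Solving with the normalization constraint gives π = (0.3106, 0.2306, 0.2308, 0.2281).
So the stationary probability of state IV is 0.2281.

0.2281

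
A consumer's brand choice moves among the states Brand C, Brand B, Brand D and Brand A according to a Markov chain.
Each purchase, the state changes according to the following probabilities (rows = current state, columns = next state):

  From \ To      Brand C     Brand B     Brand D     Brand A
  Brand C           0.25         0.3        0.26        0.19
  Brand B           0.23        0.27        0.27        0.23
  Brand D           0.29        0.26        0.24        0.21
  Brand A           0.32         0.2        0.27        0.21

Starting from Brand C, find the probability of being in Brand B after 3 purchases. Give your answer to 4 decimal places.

Propagate the distribution vector 3 purchases from Brand C.
After 0 purchases: (1.0000, 0.0000, 0.0000, 0.0000)
After 1 purchase: (0.2500, 0.3000, 0.2600, 0.1900)
After 2 purchases: (0.2677, 0.2616, 0.2597, 0.2110)
After 3 purchases: (0.2699, 0.2607, 0.2595, 0.2099)
P(in Brand B after 3 purchases) = 0.2607

0.2607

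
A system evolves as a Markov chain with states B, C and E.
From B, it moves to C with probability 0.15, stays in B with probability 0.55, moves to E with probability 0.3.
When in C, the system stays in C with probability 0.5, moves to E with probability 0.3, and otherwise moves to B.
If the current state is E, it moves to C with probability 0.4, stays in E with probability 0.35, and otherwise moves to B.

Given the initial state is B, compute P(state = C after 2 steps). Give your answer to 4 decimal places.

0.2775

Sum over the intermediate state after 1 step:
P = P(B→B)·P(B→C) + P(B→C)·P(C→C) + P(B→E)·P(E→C)
  = 0.55×0.15 + 0.15×0.5 + 0.3×0.4
  = 0.0825 + 0.0750 + 0.1200 = 0.2775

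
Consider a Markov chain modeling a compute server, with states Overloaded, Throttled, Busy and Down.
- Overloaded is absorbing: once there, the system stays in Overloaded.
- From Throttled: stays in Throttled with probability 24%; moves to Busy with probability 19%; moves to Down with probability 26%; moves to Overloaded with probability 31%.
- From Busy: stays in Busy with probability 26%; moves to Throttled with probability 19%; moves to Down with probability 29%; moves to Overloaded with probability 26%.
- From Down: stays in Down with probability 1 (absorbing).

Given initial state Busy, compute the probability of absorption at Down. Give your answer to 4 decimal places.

Let h(s) be the probability of absorption at Down starting from transient state s. Then h(Down) = 1 and h(Overloaded) = 0. By first-step analysis:
h(Throttled) = 0.31·0 + 0.24·h(Throttled) + 0.19·h(Busy) + 0.26·1
h(Busy) = 0.26·0 + 0.19·h(Throttled) + 0.26·h(Busy) + 0.29·1
Solving: h(Throttled) = 0.4703, h(Busy) = 0.5126.
Starting from Busy, the probability is 0.5126.

0.5126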